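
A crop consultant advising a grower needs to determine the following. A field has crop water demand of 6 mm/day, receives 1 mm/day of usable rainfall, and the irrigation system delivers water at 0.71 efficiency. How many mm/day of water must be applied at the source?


IWR = (ETc - Pe) / Ea
    = (6 - 1) / 0.71
    = 5 / 0.71
    = 7.04 mm/day


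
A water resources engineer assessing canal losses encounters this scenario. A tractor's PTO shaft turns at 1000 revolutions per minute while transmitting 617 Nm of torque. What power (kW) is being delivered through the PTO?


P = 2*pi*n*T / 60000
  = 2*pi * 1000 * 617 / 60000
  = 3876725.33 / 60000
  = 64.61 kW


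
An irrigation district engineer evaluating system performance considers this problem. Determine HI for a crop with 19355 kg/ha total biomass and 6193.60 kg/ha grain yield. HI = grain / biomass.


HI = grain_yield / biomass
   = 6193.60 / 19355
   = 0.32


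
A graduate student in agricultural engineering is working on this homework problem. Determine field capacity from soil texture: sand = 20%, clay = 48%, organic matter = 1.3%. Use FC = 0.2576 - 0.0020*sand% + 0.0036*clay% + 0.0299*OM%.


FC = 0.2576 - 0.0020*20 + 0.0036*48 + 0.0299*1.3
   = 0.2576 - 0.0400 + 0.1728 + 0.0389
   = 0.4293


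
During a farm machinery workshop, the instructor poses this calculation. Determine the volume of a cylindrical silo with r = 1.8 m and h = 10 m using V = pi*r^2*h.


V = pi * r^2 * h
  = pi * 1.8^2 * 10
  = pi * 3.24 * 10
  = 101.79 m^3


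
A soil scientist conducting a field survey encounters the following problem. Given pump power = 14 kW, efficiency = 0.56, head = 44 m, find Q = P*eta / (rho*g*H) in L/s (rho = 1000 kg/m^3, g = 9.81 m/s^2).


Q = (P * 1000 * eta) / (rho * g * H)
  = (14 * 1000 * 0.56) / (1000 * 9.81 * 44)
  = 7840 / 431640
  = 0.01816 m^3/s = 18.16 L/s


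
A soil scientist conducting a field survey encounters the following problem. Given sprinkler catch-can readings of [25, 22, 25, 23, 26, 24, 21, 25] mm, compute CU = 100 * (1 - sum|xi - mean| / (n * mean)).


xbar = 191 / 8 = 23.875
sum|xi - xbar| = 11.250
CU = 100 * (1 - 11.250 / (8 * 23.875))
   = 100 * (1 - 0.0589)
   = 94.11%


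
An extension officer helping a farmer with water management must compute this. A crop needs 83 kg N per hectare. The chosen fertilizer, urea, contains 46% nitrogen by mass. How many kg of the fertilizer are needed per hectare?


Rate = N_required / (N_content / 100)
     = 83 / (46 / 100)
     = 83 / 0.46
     = 180.43 kg/ha


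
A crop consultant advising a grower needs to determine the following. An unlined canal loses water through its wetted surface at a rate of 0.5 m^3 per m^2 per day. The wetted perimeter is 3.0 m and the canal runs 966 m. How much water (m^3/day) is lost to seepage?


S = C * P * L
  = 0.5 * 3.0 * 966
  = 1449 m^3/day


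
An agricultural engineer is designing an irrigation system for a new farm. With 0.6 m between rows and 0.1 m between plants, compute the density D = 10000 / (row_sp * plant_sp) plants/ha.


D = 10000 / (row_sp * plant_sp)
  = 10000 / (0.6 * 0.1)
  = 10000 / 0.0600
  = 166666.67 plants/ha


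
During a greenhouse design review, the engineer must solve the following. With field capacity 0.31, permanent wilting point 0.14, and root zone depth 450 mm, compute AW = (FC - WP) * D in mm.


AW = (FC - WP) * D
   = (0.31 - 0.14) * 450
   = 0.17 * 450
   = 76.50 mm


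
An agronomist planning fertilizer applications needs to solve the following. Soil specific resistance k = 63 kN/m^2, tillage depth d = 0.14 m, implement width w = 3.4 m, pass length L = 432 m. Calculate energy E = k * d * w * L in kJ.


E = k * d * w * L
  = 63 * 0.14 * 3.4 * 432
  = 12954.82 kJ


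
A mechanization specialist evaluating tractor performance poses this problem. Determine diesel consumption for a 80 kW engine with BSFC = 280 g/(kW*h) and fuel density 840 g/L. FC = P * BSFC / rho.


FC = P * BSFC / rho_fuel
   = 80 * 280 / 840
   = 22400 / 840
   = 26.67 L/h


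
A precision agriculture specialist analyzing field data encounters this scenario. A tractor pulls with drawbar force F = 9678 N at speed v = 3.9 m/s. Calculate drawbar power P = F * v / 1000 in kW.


P = F * v / 1000
  = 9678 * 3.9 / 1000
  = 37744.20 / 1000
  = 37.74 kW


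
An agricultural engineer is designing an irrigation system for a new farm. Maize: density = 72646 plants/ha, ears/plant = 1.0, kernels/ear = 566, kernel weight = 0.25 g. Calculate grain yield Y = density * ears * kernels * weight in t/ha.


Y = density * ears * kernels * kw
  = 72646 * 1.0 * 566 * 0.25 g/ha
  = 10279409 g/ha
  = 10279.41 kg/ha = 10.28 t/ha


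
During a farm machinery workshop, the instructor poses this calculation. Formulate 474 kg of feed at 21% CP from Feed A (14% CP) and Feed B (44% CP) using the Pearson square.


parts_A = CP_b - target = 44 - 21 = 23
parts_B = target - CP_a = 21 - 14 = 7
total_parts = 23 + 7 = 30
Feed A = 474 * 23 / 30 = 363.40 kg
Feed B = 474 * 7 / 30 = 110.60 kg

363.40 kg


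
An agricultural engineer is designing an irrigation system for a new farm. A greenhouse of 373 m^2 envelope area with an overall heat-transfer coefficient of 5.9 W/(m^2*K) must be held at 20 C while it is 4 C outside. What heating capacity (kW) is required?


dT = 20 - (4) = 16 K
Q = U * A * dT
  = 5.9 * 373 * 16
  = 35211.20 W = 35.21 kW


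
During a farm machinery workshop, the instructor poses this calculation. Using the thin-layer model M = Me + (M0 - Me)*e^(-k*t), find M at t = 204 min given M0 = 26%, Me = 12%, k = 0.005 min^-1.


M = Me + (M0 - Me) * e^(-k*t)
  = 12 + (26 - 12) * e^(-0.005*204)
  = 12 + 14 * e^(-1.020)
  = 12 + 14 * 0.36059
  = 12 + 5.0483
  = 17.05%


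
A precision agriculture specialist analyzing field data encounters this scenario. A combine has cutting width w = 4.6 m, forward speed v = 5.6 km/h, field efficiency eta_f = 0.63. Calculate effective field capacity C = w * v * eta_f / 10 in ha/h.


C = w * v * eta_f / 10
  = 4.6 * 5.6 * 0.63 / 10
  = 16.23 / 10
  = 1.62 ha/h


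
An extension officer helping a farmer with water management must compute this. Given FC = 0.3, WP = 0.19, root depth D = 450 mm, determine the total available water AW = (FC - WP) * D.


AW = (FC - WP) * D
   = (0.3 - 0.19) * 450
   = 0.11 * 450
   = 49.50 mm


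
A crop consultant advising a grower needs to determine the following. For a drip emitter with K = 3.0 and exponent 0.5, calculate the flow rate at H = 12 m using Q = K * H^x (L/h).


Q = K * H^x
  = 3.0 * 12^0.5
  = 3.0 * 3.4641
  = 10.39 L/h


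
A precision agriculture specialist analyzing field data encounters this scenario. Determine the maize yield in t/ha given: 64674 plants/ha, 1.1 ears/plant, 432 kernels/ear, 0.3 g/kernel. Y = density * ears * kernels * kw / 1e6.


Y = density * ears * kernels * kw
  = 64674 * 1.1 * 432 * 0.3 g/ha
  = 9219925.44 g/ha
  = 9219.93 kg/ha = 9.22 t/ha


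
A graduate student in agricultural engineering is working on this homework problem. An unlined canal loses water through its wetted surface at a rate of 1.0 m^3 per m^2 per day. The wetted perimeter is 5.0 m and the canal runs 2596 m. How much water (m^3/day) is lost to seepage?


S = C * P * L
  = 1.0 * 5.0 * 2596
  = 12980 m^3/day


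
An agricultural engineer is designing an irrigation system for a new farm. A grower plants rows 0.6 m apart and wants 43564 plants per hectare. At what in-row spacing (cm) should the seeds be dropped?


spacing = 10000 / (row_sp * density)
        = 10000 / (0.6 * 43564)
        = 10000 / 26138.40
        = 0.38258 m = 38.26 cm


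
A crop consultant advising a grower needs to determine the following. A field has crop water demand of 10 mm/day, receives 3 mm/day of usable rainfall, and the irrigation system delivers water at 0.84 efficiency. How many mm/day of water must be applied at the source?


IWR = (ETc - Pe) / Ea
    = (10 - 3) / 0.84
    = 7 / 0.84
    = 8.33 mm/day


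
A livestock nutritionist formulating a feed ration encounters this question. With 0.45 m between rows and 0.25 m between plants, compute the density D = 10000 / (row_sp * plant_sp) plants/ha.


D = 10000 / (row_sp * plant_sp)
  = 10000 / (0.45 * 0.25)
  = 10000 / 0.1125
  = 88888.89 plants/ha


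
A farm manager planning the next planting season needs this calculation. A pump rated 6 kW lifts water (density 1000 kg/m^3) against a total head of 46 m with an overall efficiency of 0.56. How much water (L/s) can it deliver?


Q = (P * 1000 * eta) / (rho * g * H)
  = (6 * 1000 * 0.56) / (1000 * 9.81 * 46)
  = 3360 / 451260
  = 0.00745 m^3/s = 7.45 L/s


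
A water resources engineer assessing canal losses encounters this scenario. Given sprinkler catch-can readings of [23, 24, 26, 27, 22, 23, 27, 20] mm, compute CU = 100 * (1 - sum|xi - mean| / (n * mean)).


xbar = 192 / 8 = 24
sum|xi - xbar| = 16
CU = 100 * (1 - 16 / (8 * 24))
   = 100 * (1 - 0.0833)
   = 91.67%


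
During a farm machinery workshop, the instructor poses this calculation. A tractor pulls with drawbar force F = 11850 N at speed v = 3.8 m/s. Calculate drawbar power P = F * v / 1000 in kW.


P = F * v / 1000
  = 11850 * 3.8 / 1000
  = 45030 / 1000
  = 45.03 kW


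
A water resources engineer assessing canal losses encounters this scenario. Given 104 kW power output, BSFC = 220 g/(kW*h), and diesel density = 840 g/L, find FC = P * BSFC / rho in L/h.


FC = P * BSFC / rho_fuel
   = 104 * 220 / 840
   = 22880 / 840
   = 27.24 L/h


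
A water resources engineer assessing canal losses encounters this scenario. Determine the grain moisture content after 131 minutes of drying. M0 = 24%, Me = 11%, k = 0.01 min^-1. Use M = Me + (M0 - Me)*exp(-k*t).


M = Me + (M0 - Me) * e^(-k*t)
  = 11 + (24 - 11) * e^(-0.01*131)
  = 11 + 13 * e^(-1.310)
  = 11 + 13 * 0.26982
  = 11 + 3.5077
  = 14.51%


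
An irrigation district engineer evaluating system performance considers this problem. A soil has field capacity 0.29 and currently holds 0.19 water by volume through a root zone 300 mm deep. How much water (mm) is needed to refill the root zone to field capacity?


SMD = (FC - theta) * D
    = (0.29 - 0.19) * 300
    = 0.100 * 300
    = 30 mm


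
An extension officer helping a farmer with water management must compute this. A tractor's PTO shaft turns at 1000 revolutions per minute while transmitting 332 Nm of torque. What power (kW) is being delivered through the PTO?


P = 2*pi*n*T / 60000
  = 2*pi * 1000 * 332 / 60000
  = 2086017.52 / 60000
  = 34.77 kW


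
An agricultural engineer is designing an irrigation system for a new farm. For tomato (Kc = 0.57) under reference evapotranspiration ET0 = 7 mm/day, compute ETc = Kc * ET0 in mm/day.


ETc = Kc * ET0
    = 0.57 * 7
    = 3.99 mm/day


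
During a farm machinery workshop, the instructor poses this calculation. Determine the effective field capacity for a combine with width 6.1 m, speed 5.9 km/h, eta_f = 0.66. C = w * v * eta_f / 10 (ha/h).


C = w * v * eta_f / 10
  = 6.1 * 5.9 * 0.66 / 10
  = 23.75 / 10
  = 2.38 ha/h


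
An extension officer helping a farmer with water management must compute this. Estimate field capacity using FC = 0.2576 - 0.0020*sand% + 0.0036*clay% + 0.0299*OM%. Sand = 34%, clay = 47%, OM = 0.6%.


FC = 0.2576 - 0.0020*34 + 0.0036*47 + 0.0299*0.6
   = 0.2576 - 0.0680 + 0.1692 + 0.0179
   = 0.3767


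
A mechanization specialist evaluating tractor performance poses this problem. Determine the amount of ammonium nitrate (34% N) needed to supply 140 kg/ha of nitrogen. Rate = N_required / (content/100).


Rate = N_required / (N_content / 100)
     = 140 / (34 / 100)
     = 140 / 0.34
     = 411.76 kg/ha


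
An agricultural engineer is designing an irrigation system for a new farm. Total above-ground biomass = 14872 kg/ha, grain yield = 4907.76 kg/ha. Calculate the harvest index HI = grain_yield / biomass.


HI = grain_yield / biomass
   = 4907.76 / 14872
   = 0.33


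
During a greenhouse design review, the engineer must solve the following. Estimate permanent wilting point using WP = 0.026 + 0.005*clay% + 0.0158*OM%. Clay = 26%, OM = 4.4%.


WP = 0.026 + 0.005*26 + 0.0158*4.4
   = 0.026 + 0.1300 + 0.0695
   = 0.2255


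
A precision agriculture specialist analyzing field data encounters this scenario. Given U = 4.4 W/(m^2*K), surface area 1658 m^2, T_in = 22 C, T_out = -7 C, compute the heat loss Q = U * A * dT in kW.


dT = 22 - (-7) = 29 K
Q = U * A * dT
  = 4.4 * 1658 * 29
  = 211560.80 W = 211.56 kW


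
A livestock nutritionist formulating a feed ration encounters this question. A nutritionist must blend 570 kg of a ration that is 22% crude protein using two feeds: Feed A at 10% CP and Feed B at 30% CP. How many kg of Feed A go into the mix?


parts_A = CP_b - target = 30 - 22 = 8
parts_B = target - CP_a = 22 - 10 = 12
total_parts = 8 + 12 = 20
Feed A = 570 * 8 / 20 = 228 kg
Feed B = 570 * 12 / 20 = 342 kg

228 kg


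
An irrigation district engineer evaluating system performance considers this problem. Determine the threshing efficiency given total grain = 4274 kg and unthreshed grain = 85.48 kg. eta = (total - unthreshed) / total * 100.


eta = (total - unthreshed) / total * 100
    = (4274 - 85.48) / 4274 * 100
    = 4188.52 / 4274 * 100
    = 98%


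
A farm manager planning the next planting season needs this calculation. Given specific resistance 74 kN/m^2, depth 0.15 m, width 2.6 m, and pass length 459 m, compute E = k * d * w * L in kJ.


E = k * d * w * L
  = 74 * 0.15 * 2.6 * 459
  = 13246.74 kJ


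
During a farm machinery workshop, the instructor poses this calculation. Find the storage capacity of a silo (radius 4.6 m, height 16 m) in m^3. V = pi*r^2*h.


V = pi * r^2 * h
  = pi * 4.6^2 * 16
  = pi * 21.16 * 16
  = 1063.62 m^3


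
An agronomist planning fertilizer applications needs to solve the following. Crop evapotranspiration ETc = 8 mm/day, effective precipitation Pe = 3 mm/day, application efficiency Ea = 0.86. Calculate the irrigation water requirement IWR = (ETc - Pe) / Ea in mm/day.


IWR = (ETc - Pe) / Ea
    = (8 - 3) / 0.86
    = 5 / 0.86
    = 5.81 mm/day


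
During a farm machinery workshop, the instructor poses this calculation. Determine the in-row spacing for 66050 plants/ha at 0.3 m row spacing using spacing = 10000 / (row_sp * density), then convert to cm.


spacing = 10000 / (row_sp * density)
        = 10000 / (0.3 * 66050)
        = 10000 / 19815
        = 0.50467 m = 50.47 cm


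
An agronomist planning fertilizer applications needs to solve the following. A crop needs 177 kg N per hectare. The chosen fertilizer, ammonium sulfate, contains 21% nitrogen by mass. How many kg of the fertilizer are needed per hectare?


Rate = N_required / (N_content / 100)
     = 177 / (21 / 100)
     = 177 / 0.21
     = 842.86 kg/ha


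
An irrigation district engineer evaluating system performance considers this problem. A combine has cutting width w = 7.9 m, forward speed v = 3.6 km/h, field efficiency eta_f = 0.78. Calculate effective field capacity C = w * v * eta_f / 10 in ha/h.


C = w * v * eta_f / 10
  = 7.9 * 3.6 * 0.78 / 10
  = 22.18 / 10
  = 2.22 ha/h


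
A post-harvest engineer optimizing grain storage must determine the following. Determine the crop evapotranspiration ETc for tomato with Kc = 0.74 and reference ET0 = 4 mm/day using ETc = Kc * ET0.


ETc = Kc * ET0
    = 0.74 * 4
    = 2.96 mm/day


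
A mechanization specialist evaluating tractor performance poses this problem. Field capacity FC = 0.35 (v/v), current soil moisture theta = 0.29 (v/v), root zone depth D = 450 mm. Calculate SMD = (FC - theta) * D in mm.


SMD = (FC - theta) * D
    = (0.35 - 0.29) * 450
    = 0.060 * 450
    = 27 mm


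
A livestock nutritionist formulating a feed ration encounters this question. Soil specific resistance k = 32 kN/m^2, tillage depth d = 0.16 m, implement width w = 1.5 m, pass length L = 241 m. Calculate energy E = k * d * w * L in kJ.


E = k * d * w * L
  = 32 * 0.16 * 1.5 * 241
  = 1850.88 kJ


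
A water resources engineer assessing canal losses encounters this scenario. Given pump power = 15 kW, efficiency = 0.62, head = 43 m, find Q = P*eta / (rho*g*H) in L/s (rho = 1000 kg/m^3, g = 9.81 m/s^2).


Q = (P * 1000 * eta) / (rho * g * H)
  = (15 * 1000 * 0.62) / (1000 * 9.81 * 43)
  = 9300 / 421830
  = 0.02205 m^3/s = 22.05 L/s


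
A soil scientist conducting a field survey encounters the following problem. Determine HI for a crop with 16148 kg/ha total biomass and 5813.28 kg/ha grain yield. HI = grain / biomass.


HI = grain_yield / biomass
   = 5813.28 / 16148
   = 0.36


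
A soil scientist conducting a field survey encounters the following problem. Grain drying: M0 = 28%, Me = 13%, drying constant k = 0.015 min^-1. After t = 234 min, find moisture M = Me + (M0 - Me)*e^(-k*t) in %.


M = Me + (M0 - Me) * e^(-k*t)
  = 13 + (28 - 13) * e^(-0.015*234)
  = 13 + 15 * e^(-3.510)
  = 13 + 15 * 0.02990
  = 13 + 0.4485
  = 13.45%


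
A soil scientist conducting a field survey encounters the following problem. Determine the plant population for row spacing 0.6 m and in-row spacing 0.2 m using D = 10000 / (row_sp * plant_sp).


D = 10000 / (row_sp * plant_sp)
  = 10000 / (0.6 * 0.2)
  = 10000 / 0.1200
  = 83333.33 plants/ha


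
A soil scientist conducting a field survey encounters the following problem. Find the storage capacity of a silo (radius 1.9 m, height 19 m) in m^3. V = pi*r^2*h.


V = pi * r^2 * h
  = pi * 1.9^2 * 19
  = pi * 3.61 * 19
  = 215.48 m^3


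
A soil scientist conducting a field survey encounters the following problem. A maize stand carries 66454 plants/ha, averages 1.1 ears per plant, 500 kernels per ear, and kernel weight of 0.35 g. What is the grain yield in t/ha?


Y = density * ears * kernels * kw
  = 66454 * 1.1 * 500 * 0.35 g/ha
  = 12792395.00 g/ha
  = 12792.40 kg/ha = 12.79 t/ha


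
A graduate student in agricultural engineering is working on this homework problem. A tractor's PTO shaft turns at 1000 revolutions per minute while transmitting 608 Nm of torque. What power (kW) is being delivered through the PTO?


P = 2*pi*n*T / 60000
  = 2*pi * 1000 * 608 / 60000
  = 3820176.67 / 60000
  = 63.67 kW


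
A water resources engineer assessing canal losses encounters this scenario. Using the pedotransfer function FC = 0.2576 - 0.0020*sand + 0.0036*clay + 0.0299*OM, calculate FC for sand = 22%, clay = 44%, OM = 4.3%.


FC = 0.2576 - 0.0020*22 + 0.0036*44 + 0.0299*4.3
   = 0.2576 - 0.0440 + 0.1584 + 0.1286
   = 0.5006


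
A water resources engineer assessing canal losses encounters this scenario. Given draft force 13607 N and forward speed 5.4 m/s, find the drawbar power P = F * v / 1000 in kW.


P = F * v / 1000
  = 13607 * 5.4 / 1000
  = 73477.80 / 1000
  = 73.48 kW


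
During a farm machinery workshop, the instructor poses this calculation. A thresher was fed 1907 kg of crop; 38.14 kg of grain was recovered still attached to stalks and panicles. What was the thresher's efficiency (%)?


eta = (total - unthreshed) / total * 100
    = (1907 - 38.14) / 1907 * 100
    = 1868.86 / 1907 * 100
    = 98%


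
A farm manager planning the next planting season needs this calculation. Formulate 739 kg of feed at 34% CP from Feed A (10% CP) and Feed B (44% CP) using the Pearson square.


parts_A = CP_b - target = 44 - 34 = 10
parts_B = target - CP_a = 34 - 10 = 24
total_parts = 10 + 24 = 34
Feed A = 739 * 10 / 34 = 217.35 kg
Feed B = 739 * 24 / 34 = 521.65 kg

217.35 kg


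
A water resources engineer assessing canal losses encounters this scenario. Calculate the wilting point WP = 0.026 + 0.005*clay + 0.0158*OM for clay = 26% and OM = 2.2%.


WP = 0.026 + 0.005*26 + 0.0158*2.2
   = 0.026 + 0.1300 + 0.0348
   = 0.1908


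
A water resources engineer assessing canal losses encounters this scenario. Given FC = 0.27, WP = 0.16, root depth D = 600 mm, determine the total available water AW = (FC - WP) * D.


AW = (FC - WP) * D
   = (0.27 - 0.16) * 600
   = 0.11 * 600
   = 66 mm


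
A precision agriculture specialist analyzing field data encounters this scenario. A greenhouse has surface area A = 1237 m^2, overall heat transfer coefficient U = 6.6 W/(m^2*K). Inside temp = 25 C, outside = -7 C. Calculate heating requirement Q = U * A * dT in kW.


dT = 25 - (-7) = 32 K
Q = U * A * dT
  = 6.6 * 1237 * 32
  = 261254.40 W = 261.25 kW


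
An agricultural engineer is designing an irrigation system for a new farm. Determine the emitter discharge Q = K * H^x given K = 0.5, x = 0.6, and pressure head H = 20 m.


Q = K * H^x
  = 0.5 * 20^0.6
  = 0.5 * 6.0342
  = 3.02 L/h


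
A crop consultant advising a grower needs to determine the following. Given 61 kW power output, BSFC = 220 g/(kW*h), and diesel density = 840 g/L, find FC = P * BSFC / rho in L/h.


FC = P * BSFC / rho_fuel
   = 61 * 220 / 840
   = 13420 / 840
   = 15.98 L/h


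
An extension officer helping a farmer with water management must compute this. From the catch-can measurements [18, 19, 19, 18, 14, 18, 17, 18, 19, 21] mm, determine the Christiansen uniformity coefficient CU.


xbar = 181 / 10 = 18.100
sum|xi - xbar| = 11.200
CU = 100 * (1 - 11.200 / (10 * 18.100))
   = 100 * (1 - 0.0619)
   = 93.81%


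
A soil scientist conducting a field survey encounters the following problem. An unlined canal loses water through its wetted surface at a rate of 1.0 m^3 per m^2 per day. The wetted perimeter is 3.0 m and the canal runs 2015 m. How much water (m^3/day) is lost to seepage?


S = C * P * L
  = 1.0 * 3.0 * 2015
  = 6045 m^3/day


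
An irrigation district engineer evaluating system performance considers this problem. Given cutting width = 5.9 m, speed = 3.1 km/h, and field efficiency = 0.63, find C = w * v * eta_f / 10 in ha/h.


C = w * v * eta_f / 10
  = 5.9 * 3.1 * 0.63 / 10
  = 11.52 / 10
  = 1.15 ha/h


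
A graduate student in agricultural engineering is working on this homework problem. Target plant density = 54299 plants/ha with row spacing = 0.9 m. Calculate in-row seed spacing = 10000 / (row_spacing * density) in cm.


spacing = 10000 / (row_sp * density)
        = 10000 / (0.9 * 54299)
        = 10000 / 48869.10
        = 0.20463 m = 20.46 cm


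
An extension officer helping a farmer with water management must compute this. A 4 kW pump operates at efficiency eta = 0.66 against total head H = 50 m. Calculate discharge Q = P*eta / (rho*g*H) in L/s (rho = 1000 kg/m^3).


Q = (P * 1000 * eta) / (rho * g * H)
  = (4 * 1000 * 0.66) / (1000 * 9.81 * 50)
  = 2640 / 490500
  = 0.00538 m^3/s = 5.38 L/s


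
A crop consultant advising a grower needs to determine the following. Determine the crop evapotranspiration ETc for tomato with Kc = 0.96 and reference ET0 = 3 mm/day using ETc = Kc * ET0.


ETc = Kc * ET0
    = 0.96 * 3
    = 2.88 mm/day


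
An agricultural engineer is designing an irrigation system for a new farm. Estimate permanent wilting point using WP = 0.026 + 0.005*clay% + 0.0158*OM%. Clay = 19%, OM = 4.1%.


WP = 0.026 + 0.005*19 + 0.0158*4.1
   = 0.026 + 0.0950 + 0.0648
   = 0.1858


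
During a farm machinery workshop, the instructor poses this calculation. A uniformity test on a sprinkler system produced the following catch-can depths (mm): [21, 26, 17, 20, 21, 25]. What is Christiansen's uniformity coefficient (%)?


xbar = 130 / 6 = 21.667
sum|xi - xbar| = 15.333
CU = 100 * (1 - 15.333 / (6 * 21.667))
   = 100 * (1 - 0.1179)
   = 88.21%


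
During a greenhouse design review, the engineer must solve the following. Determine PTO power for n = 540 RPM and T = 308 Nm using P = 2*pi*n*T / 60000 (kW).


P = 2*pi*n*T / 60000
  = 2*pi * 540 * 308 / 60000
  = 1045019.38 / 60000
  = 17.42 kW


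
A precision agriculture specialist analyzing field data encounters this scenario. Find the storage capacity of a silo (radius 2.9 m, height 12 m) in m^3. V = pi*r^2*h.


V = pi * r^2 * h
  = pi * 2.9^2 * 12
  = pi * 8.41 * 12
  = 317.05 m^3


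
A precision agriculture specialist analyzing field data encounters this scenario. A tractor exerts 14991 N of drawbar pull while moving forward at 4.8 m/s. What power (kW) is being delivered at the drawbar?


P = F * v / 1000
  = 14991 * 4.8 / 1000
  = 71956.80 / 1000
  = 71.96 kW


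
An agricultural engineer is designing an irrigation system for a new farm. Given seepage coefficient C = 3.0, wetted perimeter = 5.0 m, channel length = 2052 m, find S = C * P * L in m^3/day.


S = C * P * L
  = 3.0 * 5.0 * 2052
  = 30780 m^3/day


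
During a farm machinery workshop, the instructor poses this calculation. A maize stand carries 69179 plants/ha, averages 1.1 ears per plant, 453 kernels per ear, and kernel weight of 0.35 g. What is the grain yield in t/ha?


Y = density * ears * kernels * kw
  = 69179 * 1.1 * 453 * 0.35 g/ha
  = 12065163.50 g/ha
  = 12065.16 kg/ha = 12.07 t/ha


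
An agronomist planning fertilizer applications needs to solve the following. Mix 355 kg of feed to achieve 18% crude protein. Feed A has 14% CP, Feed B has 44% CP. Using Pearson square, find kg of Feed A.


parts_A = CP_b - target = 44 - 18 = 26
parts_B = target - CP_a = 18 - 14 = 4
total_parts = 26 + 4 = 30
Feed A = 355 * 26 / 30 = 307.67 kg
Feed B = 355 * 4 / 30 = 47.33 kg

307.67 kg


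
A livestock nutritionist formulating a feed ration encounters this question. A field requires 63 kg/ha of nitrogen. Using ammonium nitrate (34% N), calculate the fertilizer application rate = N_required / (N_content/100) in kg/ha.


Rate = N_required / (N_content / 100)
     = 63 / (34 / 100)
     = 63 / 0.34
     = 185.29 kg/ha


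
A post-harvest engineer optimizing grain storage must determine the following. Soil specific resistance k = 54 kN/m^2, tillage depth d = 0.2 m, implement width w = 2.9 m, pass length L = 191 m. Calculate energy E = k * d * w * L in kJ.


E = k * d * w * L
  = 54 * 0.2 * 2.9 * 191
  = 5982.12 kJ


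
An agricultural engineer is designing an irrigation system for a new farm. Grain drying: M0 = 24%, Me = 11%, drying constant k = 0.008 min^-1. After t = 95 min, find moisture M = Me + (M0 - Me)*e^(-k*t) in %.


M = Me + (M0 - Me) * e^(-k*t)
  = 11 + (24 - 11) * e^(-0.008*95)
  = 11 + 13 * e^(-0.760)
  = 11 + 13 * 0.46767
  = 11 + 6.0797
  = 17.08%


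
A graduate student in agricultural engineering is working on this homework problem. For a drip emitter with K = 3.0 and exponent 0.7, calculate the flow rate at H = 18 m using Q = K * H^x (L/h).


Q = K * H^x
  = 3.0 * 18^0.7
  = 3.0 * 7.5629
  = 22.69 L/h


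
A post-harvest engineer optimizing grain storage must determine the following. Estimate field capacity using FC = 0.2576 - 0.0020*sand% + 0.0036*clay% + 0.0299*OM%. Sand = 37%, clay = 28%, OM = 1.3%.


FC = 0.2576 - 0.0020*37 + 0.0036*28 + 0.0299*1.3
   = 0.2576 - 0.0740 + 0.1008 + 0.0389
   = 0.3233


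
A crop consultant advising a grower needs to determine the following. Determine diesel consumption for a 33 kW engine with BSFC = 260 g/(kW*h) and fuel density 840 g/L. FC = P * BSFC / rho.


FC = P * BSFC / rho_fuel
   = 33 * 260 / 840
   = 8580 / 840
   = 10.21 L/h


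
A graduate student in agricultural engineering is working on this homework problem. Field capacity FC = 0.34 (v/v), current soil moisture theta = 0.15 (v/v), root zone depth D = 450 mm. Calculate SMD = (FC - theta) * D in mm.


SMD = (FC - theta) * D
    = (0.34 - 0.15) * 450
    = 0.190 * 450
    = 85.50 mm


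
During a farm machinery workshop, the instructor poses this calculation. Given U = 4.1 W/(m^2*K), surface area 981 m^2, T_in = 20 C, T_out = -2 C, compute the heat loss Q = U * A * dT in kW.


dT = 20 - (-2) = 22 K
Q = U * A * dT
  = 4.1 * 981 * 22
  = 88486.20 W = 88.49 kW


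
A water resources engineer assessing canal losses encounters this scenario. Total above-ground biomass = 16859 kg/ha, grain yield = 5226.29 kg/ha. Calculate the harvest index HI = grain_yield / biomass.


HI = grain_yield / biomass
   = 5226.29 / 16859
   = 0.31


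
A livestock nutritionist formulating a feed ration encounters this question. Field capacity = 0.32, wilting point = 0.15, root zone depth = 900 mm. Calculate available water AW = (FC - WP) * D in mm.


AW = (FC - WP) * D
   = (0.32 - 0.15) * 900
   = 0.17 * 900
   = 153 mm


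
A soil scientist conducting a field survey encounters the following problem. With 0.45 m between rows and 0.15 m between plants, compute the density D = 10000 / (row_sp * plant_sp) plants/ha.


D = 10000 / (row_sp * plant_sp)
  = 10000 / (0.45 * 0.15)
  = 10000 / 0.0675
  = 148148.15 plants/ha


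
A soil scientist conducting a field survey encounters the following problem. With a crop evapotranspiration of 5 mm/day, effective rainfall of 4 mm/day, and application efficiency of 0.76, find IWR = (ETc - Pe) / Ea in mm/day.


IWR = (ETc - Pe) / Ea
    = (5 - 4) / 0.76
    = 1 / 0.76
    = 1.32 mm/day


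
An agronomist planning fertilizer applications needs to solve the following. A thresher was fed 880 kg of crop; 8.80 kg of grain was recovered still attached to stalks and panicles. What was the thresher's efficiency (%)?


eta = (total - unthreshed) / total * 100
    = (880 - 8.80) / 880 * 100
    = 871.20 / 880 * 100
    = 99%


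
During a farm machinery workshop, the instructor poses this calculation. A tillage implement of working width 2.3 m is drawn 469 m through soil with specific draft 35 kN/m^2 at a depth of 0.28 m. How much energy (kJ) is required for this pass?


E = k * d * w * L
  = 35 * 0.28 * 2.3 * 469
  = 10571.26 kJ


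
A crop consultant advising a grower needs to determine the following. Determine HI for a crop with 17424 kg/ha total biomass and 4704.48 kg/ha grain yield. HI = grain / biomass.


HI = grain_yield / biomass
   = 4704.48 / 17424
   = 0.27


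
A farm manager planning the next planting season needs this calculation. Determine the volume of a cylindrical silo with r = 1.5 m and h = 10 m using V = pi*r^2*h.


V = pi * r^2 * h
  = pi * 1.5^2 * 10
  = pi * 2.25 * 10
  = 70.69 m^3


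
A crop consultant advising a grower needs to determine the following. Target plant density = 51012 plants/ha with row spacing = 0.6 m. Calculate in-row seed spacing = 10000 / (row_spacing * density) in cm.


spacing = 10000 / (row_sp * density)
        = 10000 / (0.6 * 51012)
        = 10000 / 30607.20
        = 0.32672 m = 32.67 cm


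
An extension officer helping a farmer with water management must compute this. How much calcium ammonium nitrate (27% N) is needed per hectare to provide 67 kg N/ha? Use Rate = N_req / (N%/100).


Rate = N_required / (N_content / 100)
     = 67 / (27 / 100)
     = 67 / 0.27
     = 248.15 kg/ha


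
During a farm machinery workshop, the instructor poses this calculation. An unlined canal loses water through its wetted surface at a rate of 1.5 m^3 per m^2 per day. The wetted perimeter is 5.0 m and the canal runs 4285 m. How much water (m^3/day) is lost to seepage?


S = C * P * L
  = 1.5 * 5.0 * 4285
  = 32137.50 m^3/day


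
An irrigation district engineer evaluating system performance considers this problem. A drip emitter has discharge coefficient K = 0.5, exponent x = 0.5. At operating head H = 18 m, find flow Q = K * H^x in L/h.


Q = K * H^x
  = 0.5 * 18^0.5
  = 0.5 * 4.2426
  = 2.12 L/h


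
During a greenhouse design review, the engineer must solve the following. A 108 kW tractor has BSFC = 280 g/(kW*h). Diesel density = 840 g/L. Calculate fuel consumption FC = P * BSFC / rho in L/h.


FC = P * BSFC / rho_fuel
   = 108 * 280 / 840
   = 30240 / 840
   = 36 L/h


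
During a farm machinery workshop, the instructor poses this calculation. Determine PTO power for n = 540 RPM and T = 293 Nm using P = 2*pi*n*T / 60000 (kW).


P = 2*pi*n*T / 60000
  = 2*pi * 540 * 293 / 60000
  = 994125.58 / 60000
  = 16.57 kW


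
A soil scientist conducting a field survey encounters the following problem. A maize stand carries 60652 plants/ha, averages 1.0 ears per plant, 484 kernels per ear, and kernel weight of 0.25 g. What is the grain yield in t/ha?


Y = density * ears * kernels * kw
  = 60652 * 1.0 * 484 * 0.25 g/ha
  = 7338892 g/ha
  = 7338.89 kg/ha = 7.34 t/ha


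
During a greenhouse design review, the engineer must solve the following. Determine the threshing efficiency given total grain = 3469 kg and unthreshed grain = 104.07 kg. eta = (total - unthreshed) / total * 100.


eta = (total - unthreshed) / total * 100
    = (3469 - 104.07) / 3469 * 100
    = 3364.93 / 3469 * 100
    = 97%


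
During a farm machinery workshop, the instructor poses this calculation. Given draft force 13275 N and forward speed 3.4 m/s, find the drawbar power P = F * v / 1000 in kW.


P = F * v / 1000
  = 13275 * 3.4 / 1000
  = 45135 / 1000
  = 45.14 kW


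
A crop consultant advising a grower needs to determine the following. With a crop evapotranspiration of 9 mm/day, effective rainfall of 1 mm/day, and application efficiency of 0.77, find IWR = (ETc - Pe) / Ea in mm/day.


IWR = (ETc - Pe) / Ea
    = (9 - 1) / 0.77
    = 8 / 0.77
    = 10.39 mm/day


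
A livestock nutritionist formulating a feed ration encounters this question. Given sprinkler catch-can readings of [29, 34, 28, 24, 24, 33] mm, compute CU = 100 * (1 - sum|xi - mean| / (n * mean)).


xbar = 172 / 6 = 28.667
sum|xi - xbar| = 20
CU = 100 * (1 - 20 / (6 * 28.667))
   = 100 * (1 - 0.1163)
   = 88.37%


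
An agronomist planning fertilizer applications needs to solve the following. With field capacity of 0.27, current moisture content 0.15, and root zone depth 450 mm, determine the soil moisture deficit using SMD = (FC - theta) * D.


SMD = (FC - theta) * D
    = (0.27 - 0.15) * 450
    = 0.120 * 450
    = 54 mm


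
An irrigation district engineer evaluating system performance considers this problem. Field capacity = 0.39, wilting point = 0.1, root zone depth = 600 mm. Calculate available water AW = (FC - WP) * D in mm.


AW = (FC - WP) * D
   = (0.39 - 0.1) * 600
   = 0.29 * 600
   = 174 mm


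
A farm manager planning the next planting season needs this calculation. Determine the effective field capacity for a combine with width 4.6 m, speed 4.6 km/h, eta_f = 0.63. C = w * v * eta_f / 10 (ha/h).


C = w * v * eta_f / 10
  = 4.6 * 4.6 * 0.63 / 10
  = 13.33 / 10
  = 1.33 ha/h


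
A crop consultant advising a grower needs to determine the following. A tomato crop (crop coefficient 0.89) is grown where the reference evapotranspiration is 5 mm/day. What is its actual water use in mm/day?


ETc = Kc * ET0
    = 0.89 * 5
    = 4.45 mm/day


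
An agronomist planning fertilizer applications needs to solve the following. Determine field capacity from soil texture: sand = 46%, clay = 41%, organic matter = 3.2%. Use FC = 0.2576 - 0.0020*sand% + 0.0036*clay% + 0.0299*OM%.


FC = 0.2576 - 0.0020*46 + 0.0036*41 + 0.0299*3.2
   = 0.2576 - 0.0920 + 0.1476 + 0.0957
   = 0.4089


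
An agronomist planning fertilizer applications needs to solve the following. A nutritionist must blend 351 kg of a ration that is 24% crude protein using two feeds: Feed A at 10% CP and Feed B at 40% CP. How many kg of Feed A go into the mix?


parts_A = CP_b - target = 40 - 24 = 16
parts_B = target - CP_a = 24 - 10 = 14
total_parts = 16 + 14 = 30
Feed A = 351 * 16 / 30 = 187.20 kg
Feed B = 351 * 14 / 30 = 163.80 kg

187.20 kg


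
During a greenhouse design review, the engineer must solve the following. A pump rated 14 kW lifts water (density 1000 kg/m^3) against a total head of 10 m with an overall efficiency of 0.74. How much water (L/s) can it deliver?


Q = (P * 1000 * eta) / (rho * g * H)
  = (14 * 1000 * 0.74) / (1000 * 9.81 * 10)
  = 10360 / 98100
  = 0.10561 m^3/s = 105.61 L/s


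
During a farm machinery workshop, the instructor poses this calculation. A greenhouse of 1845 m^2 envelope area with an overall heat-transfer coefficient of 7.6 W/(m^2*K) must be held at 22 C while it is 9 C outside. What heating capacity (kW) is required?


dT = 22 - (9) = 13 K
Q = U * A * dT
  = 7.6 * 1845 * 13
  = 182286 W = 182.29 kW


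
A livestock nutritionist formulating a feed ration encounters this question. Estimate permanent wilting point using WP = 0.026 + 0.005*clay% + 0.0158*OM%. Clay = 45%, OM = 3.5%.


WP = 0.026 + 0.005*45 + 0.0158*3.5
   = 0.026 + 0.2250 + 0.0553
   = 0.3063


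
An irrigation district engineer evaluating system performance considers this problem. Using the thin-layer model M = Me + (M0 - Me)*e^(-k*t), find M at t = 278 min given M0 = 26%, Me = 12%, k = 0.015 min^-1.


M = Me + (M0 - Me) * e^(-k*t)
  = 12 + (26 - 12) * e^(-0.015*278)
  = 12 + 14 * e^(-4.170)
  = 12 + 14 * 0.01545
  = 12 + 0.2163
  = 12.22%


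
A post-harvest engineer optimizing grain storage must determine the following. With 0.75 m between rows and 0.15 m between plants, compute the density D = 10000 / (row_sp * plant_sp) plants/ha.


D = 10000 / (row_sp * plant_sp)
  = 10000 / (0.75 * 0.15)
  = 10000 / 0.1125
  = 88888.89 plants/ha


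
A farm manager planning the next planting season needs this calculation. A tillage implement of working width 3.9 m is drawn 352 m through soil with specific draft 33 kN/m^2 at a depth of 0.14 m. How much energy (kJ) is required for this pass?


E = k * d * w * L
  = 33 * 0.14 * 3.9 * 352
  = 6342.34 kJ


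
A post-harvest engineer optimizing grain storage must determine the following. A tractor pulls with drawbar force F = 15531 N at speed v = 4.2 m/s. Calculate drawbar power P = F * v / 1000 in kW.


P = F * v / 1000
  = 15531 * 4.2 / 1000
  = 65230.20 / 1000
  = 65.23 kW


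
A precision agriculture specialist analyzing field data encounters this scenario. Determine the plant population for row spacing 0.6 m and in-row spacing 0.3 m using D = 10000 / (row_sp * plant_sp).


D = 10000 / (row_sp * plant_sp)
  = 10000 / (0.6 * 0.3)
  = 10000 / 0.1800
  = 55555.56 plants/ha


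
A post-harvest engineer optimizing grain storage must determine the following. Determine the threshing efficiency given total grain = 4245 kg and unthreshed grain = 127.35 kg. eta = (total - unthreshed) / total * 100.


eta = (total - unthreshed) / total * 100
    = (4245 - 127.35) / 4245 * 100
    = 4117.65 / 4245 * 100
    = 97%


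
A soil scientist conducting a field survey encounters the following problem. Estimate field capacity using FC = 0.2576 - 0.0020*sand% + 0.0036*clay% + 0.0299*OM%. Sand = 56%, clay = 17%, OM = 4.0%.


FC = 0.2576 - 0.0020*56 + 0.0036*17 + 0.0299*4.0
   = 0.2576 - 0.1120 + 0.0612 + 0.1196
   = 0.3264


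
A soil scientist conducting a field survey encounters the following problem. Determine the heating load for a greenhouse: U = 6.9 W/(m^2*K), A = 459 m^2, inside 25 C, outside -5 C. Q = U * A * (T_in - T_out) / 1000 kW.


dT = 25 - (-5) = 30 K
Q = U * A * dT
  = 6.9 * 459 * 30
  = 95013 W = 95.01 kW


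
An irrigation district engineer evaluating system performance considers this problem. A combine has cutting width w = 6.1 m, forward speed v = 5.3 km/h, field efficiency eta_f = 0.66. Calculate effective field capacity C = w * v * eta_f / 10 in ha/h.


C = w * v * eta_f / 10
  = 6.1 * 5.3 * 0.66 / 10
  = 21.34 / 10
  = 2.13 ha/h


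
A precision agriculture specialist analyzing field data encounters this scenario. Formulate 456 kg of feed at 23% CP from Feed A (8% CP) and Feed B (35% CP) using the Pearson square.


parts_A = CP_b - target = 35 - 23 = 12
parts_B = target - CP_a = 23 - 8 = 15
total_parts = 12 + 15 = 27
Feed A = 456 * 12 / 27 = 202.67 kg
Feed B = 456 * 15 / 27 = 253.33 kg

202.67 kg


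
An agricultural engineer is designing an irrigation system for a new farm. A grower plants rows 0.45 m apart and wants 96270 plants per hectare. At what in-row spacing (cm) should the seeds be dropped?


spacing = 10000 / (row_sp * density)
        = 10000 / (0.45 * 96270)
        = 10000 / 43321.50
        = 0.23083 m = 23.08 cm
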